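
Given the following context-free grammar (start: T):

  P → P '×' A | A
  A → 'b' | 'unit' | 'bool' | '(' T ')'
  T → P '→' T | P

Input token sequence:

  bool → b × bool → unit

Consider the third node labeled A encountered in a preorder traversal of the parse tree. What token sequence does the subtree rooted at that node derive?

[T [P [A bool]] → [T [P [P [A b]] × [A bool]] → [T [P [A unit]]]]]

bool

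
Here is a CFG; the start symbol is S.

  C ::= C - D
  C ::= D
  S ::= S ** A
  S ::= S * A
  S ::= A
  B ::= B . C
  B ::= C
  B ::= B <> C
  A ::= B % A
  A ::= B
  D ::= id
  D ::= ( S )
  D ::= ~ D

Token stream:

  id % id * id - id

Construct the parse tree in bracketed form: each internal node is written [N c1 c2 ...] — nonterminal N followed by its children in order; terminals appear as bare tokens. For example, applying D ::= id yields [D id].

[S [S [A [B [C [D id]]] % [A [B [C [D id]]]]]] * [A [B [C [C [D id]] - [D id]]]]]

S
S * A
A * A
B % A * A
C % A * A
D % A * A
id % A * A
id % B * A
id % C * A
id % D * A
id % id * A
id % id * B
id % id * C
id % id * C - D
id % id * D - D
id % id * id - D
id % id * id - id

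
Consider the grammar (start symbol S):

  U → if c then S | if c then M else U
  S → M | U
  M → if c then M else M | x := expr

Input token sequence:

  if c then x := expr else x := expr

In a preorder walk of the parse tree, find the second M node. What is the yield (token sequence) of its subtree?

[S [M if c then [M x := expr] else [M x := expr]]]

x := expr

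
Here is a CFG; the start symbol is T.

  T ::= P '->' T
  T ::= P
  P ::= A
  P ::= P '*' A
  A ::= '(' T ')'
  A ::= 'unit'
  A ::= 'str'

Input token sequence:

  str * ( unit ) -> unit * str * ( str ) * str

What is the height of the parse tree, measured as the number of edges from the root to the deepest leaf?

8

[T [P [P [A str]] * [A ( [T [P [A unit]]] )]] -> [T [P [P [P [P [A unit]] * [A str]] * [A ( [T [P [A str]]] )]] * [A str]]]]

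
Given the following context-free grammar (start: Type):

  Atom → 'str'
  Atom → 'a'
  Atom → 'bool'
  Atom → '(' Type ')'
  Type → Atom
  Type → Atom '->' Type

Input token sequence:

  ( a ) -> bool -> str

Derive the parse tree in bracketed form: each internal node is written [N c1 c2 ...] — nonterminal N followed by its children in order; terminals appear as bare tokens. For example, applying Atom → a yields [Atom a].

[Type [Atom ( [Type [Atom a]] )] -> [Type [Atom bool] -> [Type [Atom str]]]]

Type
Atom -> Type
( Type ) -> Type
( Atom ) -> Type
( a ) -> Type
( a ) -> Atom -> Type
( a ) -> bool -> Type
( a ) -> bool -> Atom
( a ) -> bool -> str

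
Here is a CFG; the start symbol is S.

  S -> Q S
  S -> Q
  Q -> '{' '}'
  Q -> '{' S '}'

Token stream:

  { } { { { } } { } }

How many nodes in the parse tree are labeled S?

5

[S [Q { }] [S [Q { [S [Q { [S [Q { }]] }] [S [Q { }]]] }]]]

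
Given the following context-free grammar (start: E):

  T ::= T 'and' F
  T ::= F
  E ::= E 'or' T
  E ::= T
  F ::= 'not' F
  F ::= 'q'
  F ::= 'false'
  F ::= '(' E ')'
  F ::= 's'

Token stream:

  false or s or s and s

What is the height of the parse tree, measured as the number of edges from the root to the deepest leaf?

5

[E [E [E [T [F false]]] or [T [F s]]] or [T [T [F s]] and [F s]]]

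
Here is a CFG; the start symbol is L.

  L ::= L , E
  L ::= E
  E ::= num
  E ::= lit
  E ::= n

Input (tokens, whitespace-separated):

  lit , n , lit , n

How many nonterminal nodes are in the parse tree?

[L [L [L [L [E lit]] , [E n]] , [E lit]] , [E n]]

8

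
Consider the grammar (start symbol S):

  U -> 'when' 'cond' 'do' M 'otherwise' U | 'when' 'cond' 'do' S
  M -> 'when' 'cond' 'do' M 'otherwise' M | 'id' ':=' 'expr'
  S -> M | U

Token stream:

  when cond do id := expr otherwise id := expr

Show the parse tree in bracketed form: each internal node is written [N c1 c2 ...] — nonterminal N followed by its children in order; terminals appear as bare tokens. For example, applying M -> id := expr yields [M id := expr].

[S [M when cond do [M id := expr] otherwise [M id := expr]]]

S
M
when cond do M otherwise M
when cond do id := expr otherwise M
when cond do id := expr otherwise id := expr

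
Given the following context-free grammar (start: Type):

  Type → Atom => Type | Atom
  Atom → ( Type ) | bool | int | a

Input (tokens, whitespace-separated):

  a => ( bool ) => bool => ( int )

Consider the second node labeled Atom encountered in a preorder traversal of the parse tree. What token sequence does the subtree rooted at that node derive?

( bool )

[Type [Atom a] => [Type [Atom ( [Type [Atom bool]] )] => [Type [Atom bool] => [Type [Atom ( [Type [Atom int]] )]]]]]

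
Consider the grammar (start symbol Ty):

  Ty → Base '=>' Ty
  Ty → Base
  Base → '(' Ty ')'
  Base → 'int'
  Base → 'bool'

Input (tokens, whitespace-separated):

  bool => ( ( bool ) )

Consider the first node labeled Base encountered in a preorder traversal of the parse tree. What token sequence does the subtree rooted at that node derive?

bool

[Ty [Base bool] => [Ty [Base ( [Ty [Base ( [Ty [Base bool]] )]] )]]]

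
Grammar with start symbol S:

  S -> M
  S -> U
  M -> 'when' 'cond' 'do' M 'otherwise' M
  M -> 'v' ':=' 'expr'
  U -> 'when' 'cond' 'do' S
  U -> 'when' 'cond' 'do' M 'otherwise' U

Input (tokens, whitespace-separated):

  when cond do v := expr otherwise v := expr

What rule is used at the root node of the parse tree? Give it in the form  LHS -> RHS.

[S [M when cond do [M v := expr] otherwise [M v := expr]]]

S -> M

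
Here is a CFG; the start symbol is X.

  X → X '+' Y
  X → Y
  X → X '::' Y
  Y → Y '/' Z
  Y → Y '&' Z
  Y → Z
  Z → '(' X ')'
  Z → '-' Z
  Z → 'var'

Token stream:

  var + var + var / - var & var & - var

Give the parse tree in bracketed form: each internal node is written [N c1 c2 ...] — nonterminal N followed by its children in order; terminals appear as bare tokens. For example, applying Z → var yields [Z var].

[X [X [X [Y [Z var]]] + [Y [Z var]]] + [Y [Y [Y [Y [Z var]] / [Z - [Z var]]] & [Z var]] & [Z - [Z var]]]]

X
X + Y
X + Y + Y
Y + Y + Y
Z + Y + Y
var + Y + Y
var + Z + Y
var + var + Y
var + var + Y & Z
var + var + Y & Z & Z
var + var + Y / Z & Z & Z
var + var + Z / Z & Z & Z
var + var + var / Z & Z & Z
var + var + var / - Z & Z & Z
var + var + var / - var & Z & Z
var + var + var / - var & var & Z
var + var + var / - var & var & - Z
var + var + var / - var & var & - var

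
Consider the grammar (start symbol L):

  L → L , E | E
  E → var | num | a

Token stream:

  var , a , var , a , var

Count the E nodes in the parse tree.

[L [L [L [L [L [E var]] , [E a]] , [E var]] , [E a]] , [E var]]

5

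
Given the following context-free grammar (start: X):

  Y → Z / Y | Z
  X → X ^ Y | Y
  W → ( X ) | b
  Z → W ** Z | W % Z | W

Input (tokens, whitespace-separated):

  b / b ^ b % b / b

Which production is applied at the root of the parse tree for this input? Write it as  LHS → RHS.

X → X ^ Y

[X [X [Y [Z [W b]] / [Y [Z [W b]]]]] ^ [Y [Z [W b] % [Z [W b]]] / [Y [Z [W b]]]]]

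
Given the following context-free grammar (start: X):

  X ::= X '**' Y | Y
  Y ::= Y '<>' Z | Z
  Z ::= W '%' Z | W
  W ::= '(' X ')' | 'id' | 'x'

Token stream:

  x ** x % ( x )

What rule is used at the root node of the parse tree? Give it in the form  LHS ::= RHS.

X ::= X '**' Y

[X [X [Y [Z [W x]]]] ** [Y [Z [W x] % [Z [W ( [X [Y [Z [W x]]]] )]]]]]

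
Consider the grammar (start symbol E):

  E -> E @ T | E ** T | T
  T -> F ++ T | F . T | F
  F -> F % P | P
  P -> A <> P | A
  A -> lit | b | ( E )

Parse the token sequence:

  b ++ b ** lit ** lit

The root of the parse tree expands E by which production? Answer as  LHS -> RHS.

E -> E ** T

[E [E [E [T [F [P [A b]]] ++ [T [F [P [A b]]]]]] ** [T [F [P [A lit]]]]] ** [T [F [P [A lit]]]]]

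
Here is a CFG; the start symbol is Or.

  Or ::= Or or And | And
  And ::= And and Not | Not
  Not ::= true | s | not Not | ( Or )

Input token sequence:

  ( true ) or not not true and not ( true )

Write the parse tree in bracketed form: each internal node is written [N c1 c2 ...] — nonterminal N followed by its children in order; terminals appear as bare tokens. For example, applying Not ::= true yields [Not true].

[Or [Or [And [Not ( [Or [And [Not true]]] )]]] or [And [And [Not not [Not not [Not true]]]] and [Not not [Not ( [Or [And [Not true]]] )]]]]

Or
Or or And
And or And
Not or And
( Or ) or And
( And ) or And
( Not ) or And
( true ) or And
( true ) or And and Not
( true ) or Not and Not
( true ) or not Not and Not
( true ) or not not Not and Not
( true ) or not not true and Not
( true ) or not not true and not Not
( true ) or not not true and not ( Or )
( true ) or not not true and not ( And )
( true ) or not not true and not ( Not )
( true ) or not not true and not ( true )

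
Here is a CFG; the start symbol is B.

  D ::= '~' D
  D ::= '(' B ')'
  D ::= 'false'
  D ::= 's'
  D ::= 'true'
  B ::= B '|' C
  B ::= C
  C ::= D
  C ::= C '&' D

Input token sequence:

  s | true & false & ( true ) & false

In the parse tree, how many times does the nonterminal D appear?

6

[B [B [C [D s]]] | [C [C [C [C [D true]] & [D false]] & [D ( [B [C [D true]]] )]] & [D false]]]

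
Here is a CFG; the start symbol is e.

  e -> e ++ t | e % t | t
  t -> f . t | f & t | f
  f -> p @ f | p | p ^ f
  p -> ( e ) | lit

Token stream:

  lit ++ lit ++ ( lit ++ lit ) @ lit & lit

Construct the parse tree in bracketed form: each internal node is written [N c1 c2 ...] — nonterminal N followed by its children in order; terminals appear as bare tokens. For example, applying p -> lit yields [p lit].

[e [e [e [t [f [p lit]]]] ++ [t [f [p lit]]]] ++ [t [f [p ( [e [e [t [f [p lit]]]] ++ [t [f [p lit]]]] )] @ [f [p lit]]] & [t [f [p lit]]]]]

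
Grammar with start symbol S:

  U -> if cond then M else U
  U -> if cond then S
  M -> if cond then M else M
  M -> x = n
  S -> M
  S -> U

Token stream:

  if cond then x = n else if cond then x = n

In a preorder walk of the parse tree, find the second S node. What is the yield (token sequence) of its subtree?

x = n

[S [U if cond then [M x = n] else [U if cond then [S [M x = n]]]]]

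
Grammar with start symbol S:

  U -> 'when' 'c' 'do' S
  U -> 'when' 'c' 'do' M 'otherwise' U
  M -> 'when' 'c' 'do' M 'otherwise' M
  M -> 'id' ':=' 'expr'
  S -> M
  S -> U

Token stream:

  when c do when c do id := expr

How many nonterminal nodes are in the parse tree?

6

[S [U when c do [S [U when c do [S [M id := expr]]]]]]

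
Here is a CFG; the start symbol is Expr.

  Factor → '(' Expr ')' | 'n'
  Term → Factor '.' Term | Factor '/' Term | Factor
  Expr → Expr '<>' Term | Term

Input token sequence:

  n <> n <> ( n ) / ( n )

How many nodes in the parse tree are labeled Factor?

6

[Expr [Expr [Expr [Term [Factor n]]] <> [Term [Factor n]]] <> [Term [Factor ( [Expr [Term [Factor n]]] )] / [Term [Factor ( [Expr [Term [Factor n]]] )]]]]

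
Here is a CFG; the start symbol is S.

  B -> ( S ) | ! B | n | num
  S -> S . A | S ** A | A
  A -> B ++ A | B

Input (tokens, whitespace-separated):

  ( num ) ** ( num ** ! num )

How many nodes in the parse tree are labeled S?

5

[S [S [A [B ( [S [A [B num]]] )]]] ** [A [B ( [S [S [A [B num]]] ** [A [B ! [B num]]]] )]]]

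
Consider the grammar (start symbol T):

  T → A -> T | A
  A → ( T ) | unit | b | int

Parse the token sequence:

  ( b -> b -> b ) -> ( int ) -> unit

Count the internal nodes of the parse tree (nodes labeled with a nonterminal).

[T [A ( [T [A b] -> [T [A b] -> [T [A b]]]] )] -> [T [A ( [T [A int]] )] -> [T [A unit]]]]

14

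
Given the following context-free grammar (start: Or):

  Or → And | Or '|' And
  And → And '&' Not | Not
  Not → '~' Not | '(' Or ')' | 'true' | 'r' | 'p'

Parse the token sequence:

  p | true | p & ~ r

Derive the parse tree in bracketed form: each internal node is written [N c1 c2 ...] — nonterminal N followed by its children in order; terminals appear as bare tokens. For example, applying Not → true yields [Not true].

Or
Or | And
Or | And | And
And | And | And
Not | And | And
p | And | And
p | Not | And
p | true | And
p | true | And & Not
p | true | Not & Not
p | true | p & Not
p | true | p & ~ Not
p | true | p & ~ r

[Or [Or [Or [And [Not p]]] | [And [Not true]]] | [And [And [Not p]] & [Not ~ [Not r]]]]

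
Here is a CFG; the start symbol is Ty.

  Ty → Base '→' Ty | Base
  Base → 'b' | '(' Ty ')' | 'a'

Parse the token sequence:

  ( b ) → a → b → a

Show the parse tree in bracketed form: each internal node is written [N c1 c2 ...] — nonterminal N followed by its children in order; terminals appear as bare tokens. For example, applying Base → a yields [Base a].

[Ty [Base ( [Ty [Base b]] )] → [Ty [Base a] → [Ty [Base b] → [Ty [Base a]]]]]

Ty
Base → Ty
( Ty ) → Ty
( Base ) → Ty
( b ) → Ty
( b ) → Base → Ty
( b ) → a → Ty
( b ) → a → Base → Ty
( b ) → a → b → Ty
( b ) → a → b → Base
( b ) → a → b → a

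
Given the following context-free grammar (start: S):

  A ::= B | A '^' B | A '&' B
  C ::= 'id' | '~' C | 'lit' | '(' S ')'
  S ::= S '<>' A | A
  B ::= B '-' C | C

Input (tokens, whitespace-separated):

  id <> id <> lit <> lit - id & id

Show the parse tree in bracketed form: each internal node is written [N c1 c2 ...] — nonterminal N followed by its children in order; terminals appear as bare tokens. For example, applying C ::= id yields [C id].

S
S <> A
S <> A <> A
S <> A <> A <> A
A <> A <> A <> A
B <> A <> A <> A
C <> A <> A <> A
id <> A <> A <> A
id <> B <> A <> A
id <> C <> A <> A
id <> id <> A <> A
id <> id <> B <> A
id <> id <> C <> A
id <> id <> lit <> A
id <> id <> lit <> A & B
id <> id <> lit <> B & B
id <> id <> lit <> B - C & B
id <> id <> lit <> C - C & B
id <> id <> lit <> lit - C & B
id <> id <> lit <> lit - id & B
id <> id <> lit <> lit - id & C
id <> id <> lit <> lit - id & id

[S [S [S [S [A [B [C id]]]] <> [A [B [C id]]]] <> [A [B [C lit]]]] <> [A [A [B [B [C lit]] - [C id]]] & [B [C id]]]]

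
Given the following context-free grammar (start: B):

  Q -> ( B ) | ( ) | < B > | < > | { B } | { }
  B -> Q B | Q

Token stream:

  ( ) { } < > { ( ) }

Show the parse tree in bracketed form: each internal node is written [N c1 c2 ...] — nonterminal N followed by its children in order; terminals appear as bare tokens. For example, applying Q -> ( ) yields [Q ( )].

[B [Q ( )] [B [Q { }] [B [Q < >] [B [Q { [B [Q ( )]] }]]]]]

B
Q B
( ) B
( ) Q B
( ) { } B
( ) { } Q B
( ) { } < > B
( ) { } < > Q
( ) { } < > { B }
( ) { } < > { Q }
( ) { } < > { ( ) }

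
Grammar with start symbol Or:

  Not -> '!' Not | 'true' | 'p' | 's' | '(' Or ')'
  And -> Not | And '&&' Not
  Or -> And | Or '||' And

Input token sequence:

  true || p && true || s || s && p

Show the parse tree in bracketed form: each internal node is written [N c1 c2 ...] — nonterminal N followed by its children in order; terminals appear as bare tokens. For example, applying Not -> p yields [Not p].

[Or [Or [Or [Or [And [Not true]]] || [And [And [Not p]] && [Not true]]] || [And [Not s]]] || [And [And [Not s]] && [Not p]]]

Or
Or || And
Or || And || And
Or || And || And || And
And || And || And || And
Not || And || And || And
true || And || And || And
true || And && Not || And || And
true || Not && Not || And || And
true || p && Not || And || And
true || p && true || And || And
true || p && true || Not || And
true || p && true || s || And
true || p && true || s || And && Not
true || p && true || s || Not && Not
true || p && true || s || s && Not
true || p && true || s || s && p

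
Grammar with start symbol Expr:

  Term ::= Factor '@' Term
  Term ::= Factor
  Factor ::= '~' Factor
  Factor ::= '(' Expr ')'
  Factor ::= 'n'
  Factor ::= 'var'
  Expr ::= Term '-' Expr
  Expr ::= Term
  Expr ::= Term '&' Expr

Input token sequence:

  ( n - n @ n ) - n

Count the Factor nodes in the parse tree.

5

[Expr [Term [Factor ( [Expr [Term [Factor n]] - [Expr [Term [Factor n] @ [Term [Factor n]]]]] )]] - [Expr [Term [Factor n]]]]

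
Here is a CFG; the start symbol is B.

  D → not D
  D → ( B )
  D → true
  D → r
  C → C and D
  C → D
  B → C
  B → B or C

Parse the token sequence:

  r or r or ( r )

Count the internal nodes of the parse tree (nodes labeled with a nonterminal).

12

[B [B [B [C [D r]]] or [C [D r]]] or [C [D ( [B [C [D r]]] )]]]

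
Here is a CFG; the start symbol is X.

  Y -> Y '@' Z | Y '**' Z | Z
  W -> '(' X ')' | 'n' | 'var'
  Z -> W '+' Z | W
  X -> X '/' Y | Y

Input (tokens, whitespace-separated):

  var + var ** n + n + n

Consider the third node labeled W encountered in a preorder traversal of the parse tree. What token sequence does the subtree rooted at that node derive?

[X [Y [Y [Z [W var] + [Z [W var]]]] ** [Z [W n] + [Z [W n] + [Z [W n]]]]]]

n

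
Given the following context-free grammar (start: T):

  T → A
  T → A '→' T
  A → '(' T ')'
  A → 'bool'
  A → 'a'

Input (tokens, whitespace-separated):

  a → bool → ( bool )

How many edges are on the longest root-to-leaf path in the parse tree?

[T [A a] → [T [A bool] → [T [A ( [T [A bool]] )]]]]

6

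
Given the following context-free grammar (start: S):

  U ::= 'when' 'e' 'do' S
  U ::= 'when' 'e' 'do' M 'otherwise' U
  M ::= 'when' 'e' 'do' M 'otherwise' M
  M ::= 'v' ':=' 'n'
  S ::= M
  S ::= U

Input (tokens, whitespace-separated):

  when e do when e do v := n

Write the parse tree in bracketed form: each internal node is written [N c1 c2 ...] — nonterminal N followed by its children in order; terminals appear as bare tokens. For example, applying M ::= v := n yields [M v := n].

S
U
when e do S
when e do U
when e do when e do S
when e do when e do M
when e do when e do v := n

[S [U when e do [S [U when e do [S [M v := n]]]]]]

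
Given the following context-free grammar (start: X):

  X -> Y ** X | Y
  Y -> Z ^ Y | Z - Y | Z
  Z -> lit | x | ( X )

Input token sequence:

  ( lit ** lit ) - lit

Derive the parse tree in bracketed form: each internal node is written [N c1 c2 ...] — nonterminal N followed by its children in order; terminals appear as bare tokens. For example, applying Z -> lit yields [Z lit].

X
Y
Z - Y
( X ) - Y
( Y ** X ) - Y
( Z ** X ) - Y
( lit ** X ) - Y
( lit ** Y ) - Y
( lit ** Z ) - Y
( lit ** lit ) - Y
( lit ** lit ) - Z
( lit ** lit ) - lit

[X [Y [Z ( [X [Y [Z lit]] ** [X [Y [Z lit]]]] )] - [Y [Z lit]]]]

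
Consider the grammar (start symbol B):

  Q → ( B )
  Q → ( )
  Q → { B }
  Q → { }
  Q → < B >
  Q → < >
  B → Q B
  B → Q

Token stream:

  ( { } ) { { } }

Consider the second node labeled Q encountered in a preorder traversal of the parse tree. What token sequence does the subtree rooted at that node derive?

[B [Q ( [B [Q { }]] )] [B [Q { [B [Q { }]] }]]]

{ }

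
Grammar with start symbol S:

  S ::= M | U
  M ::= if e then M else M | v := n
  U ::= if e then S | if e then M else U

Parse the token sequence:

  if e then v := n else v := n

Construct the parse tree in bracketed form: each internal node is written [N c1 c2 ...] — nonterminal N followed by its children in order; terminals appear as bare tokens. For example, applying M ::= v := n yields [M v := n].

[S [M if e then [M v := n] else [M v := n]]]

S
M
if e then M else M
if e then v := n else M
if e then v := n else v := n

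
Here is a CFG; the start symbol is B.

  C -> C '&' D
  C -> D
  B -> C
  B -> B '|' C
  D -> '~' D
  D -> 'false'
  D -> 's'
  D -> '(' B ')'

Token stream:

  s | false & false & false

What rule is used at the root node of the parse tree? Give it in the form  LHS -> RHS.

[B [B [C [D s]]] | [C [C [C [D false]] & [D false]] & [D false]]]

B -> B '|' C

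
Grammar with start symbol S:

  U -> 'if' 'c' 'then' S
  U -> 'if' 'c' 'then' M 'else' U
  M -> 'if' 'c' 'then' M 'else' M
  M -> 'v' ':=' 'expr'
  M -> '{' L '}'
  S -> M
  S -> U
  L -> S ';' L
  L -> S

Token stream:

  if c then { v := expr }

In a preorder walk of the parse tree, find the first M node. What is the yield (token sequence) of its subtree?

[S [U if c then [S [M { [L [S [M v := expr]]] }]]]]

{ v := expr }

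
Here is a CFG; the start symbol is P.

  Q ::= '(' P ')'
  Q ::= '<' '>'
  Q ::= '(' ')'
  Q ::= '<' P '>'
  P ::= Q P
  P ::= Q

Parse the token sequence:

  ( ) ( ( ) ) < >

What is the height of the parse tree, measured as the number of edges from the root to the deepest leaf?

[P [Q ( )] [P [Q ( [P [Q ( )]] )] [P [Q < >]]]]

5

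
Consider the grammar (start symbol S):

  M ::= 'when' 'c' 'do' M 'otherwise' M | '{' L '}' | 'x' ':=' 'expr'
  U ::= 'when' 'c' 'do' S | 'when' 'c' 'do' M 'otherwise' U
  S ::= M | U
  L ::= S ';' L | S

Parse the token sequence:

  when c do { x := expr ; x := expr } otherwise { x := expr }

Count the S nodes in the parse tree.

4

[S [M when c do [M { [L [S [M x := expr]] ; [L [S [M x := expr]]]] }] otherwise [M { [L [S [M x := expr]]] }]]]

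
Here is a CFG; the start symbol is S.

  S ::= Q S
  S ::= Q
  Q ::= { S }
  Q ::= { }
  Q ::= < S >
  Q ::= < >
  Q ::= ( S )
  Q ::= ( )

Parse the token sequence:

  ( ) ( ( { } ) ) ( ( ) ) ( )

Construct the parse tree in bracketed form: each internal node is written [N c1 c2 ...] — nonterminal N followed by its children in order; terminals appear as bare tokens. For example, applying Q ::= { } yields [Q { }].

[S [Q ( )] [S [Q ( [S [Q ( [S [Q { }]] )]] )] [S [Q ( [S [Q ( )]] )] [S [Q ( )]]]]]

S
Q S
( ) S
( ) Q S
( ) ( S ) S
( ) ( Q ) S
( ) ( ( S ) ) S
( ) ( ( Q ) ) S
( ) ( ( { } ) ) S
( ) ( ( { } ) ) Q S
( ) ( ( { } ) ) ( S ) S
( ) ( ( { } ) ) ( Q ) S
( ) ( ( { } ) ) ( ( ) ) S
( ) ( ( { } ) ) ( ( ) ) Q
( ) ( ( { } ) ) ( ( ) ) ( )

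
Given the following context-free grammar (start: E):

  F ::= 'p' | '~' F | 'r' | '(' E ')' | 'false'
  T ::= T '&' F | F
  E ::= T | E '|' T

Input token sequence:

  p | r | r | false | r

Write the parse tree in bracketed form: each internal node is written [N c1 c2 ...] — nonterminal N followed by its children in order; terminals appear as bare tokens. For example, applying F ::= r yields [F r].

E
E | T
E | T | T
E | T | T | T
E | T | T | T | T
T | T | T | T | T
F | T | T | T | T
p | T | T | T | T
p | F | T | T | T
p | r | T | T | T
p | r | F | T | T
p | r | r | T | T
p | r | r | F | T
p | r | r | false | T
p | r | r | false | F
p | r | r | false | r

[E [E [E [E [E [T [F p]]] | [T [F r]]] | [T [F r]]] | [T [F false]]] | [T [F r]]]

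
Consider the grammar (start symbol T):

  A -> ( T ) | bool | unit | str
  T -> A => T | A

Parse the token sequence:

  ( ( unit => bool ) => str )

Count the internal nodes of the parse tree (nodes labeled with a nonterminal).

10

[T [A ( [T [A ( [T [A unit] => [T [A bool]]] )] => [T [A str]]] )]]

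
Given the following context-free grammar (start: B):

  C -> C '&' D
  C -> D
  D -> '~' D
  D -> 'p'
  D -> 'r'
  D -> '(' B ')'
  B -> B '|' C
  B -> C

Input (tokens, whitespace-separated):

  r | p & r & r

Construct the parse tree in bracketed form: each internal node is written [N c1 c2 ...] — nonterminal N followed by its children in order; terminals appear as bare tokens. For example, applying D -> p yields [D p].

B
B | C
C | C
D | C
r | C
r | C & D
r | C & D & D
r | D & D & D
r | p & D & D
r | p & r & D
r | p & r & r

[B [B [C [D r]]] | [C [C [C [D p]] & [D r]] & [D r]]]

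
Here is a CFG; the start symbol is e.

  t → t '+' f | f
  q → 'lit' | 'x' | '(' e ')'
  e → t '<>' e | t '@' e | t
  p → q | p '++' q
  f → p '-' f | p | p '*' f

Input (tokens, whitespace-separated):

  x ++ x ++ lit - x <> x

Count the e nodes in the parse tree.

2

[e [t [f [p [p [p [q x]] ++ [q x]] ++ [q lit]] - [f [p [q x]]]]] <> [e [t [f [p [q x]]]]]]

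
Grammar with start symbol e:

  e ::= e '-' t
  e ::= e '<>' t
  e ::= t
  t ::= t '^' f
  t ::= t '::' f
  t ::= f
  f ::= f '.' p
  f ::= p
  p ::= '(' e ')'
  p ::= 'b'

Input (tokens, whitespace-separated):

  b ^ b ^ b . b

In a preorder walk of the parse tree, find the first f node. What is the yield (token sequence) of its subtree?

b

[e [t [t [t [f [p b]]] ^ [f [p b]]] ^ [f [f [p b]] . [p b]]]]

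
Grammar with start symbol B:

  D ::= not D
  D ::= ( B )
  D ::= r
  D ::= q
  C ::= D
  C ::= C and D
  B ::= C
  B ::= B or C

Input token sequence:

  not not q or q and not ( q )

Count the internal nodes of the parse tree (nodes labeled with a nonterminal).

14

[B [B [C [D not [D not [D q]]]]] or [C [C [D q]] and [D not [D ( [B [C [D q]]] )]]]]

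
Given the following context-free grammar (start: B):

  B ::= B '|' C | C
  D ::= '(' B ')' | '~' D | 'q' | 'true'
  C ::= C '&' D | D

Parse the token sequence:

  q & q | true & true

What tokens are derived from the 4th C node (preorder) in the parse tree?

true

[B [B [C [C [D q]] & [D q]]] | [C [C [D true]] & [D true]]]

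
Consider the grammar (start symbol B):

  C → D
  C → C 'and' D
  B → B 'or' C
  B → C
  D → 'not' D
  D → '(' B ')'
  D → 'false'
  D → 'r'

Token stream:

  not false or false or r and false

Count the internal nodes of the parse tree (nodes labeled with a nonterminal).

12

[B [B [B [C [D not [D false]]]] or [C [D false]]] or [C [C [D r]] and [D false]]]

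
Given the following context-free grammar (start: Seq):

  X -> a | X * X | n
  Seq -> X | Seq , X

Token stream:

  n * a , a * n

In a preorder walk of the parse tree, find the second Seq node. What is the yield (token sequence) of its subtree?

n * a

[Seq [Seq [X [X n] * [X a]]] , [X [X a] * [X n]]]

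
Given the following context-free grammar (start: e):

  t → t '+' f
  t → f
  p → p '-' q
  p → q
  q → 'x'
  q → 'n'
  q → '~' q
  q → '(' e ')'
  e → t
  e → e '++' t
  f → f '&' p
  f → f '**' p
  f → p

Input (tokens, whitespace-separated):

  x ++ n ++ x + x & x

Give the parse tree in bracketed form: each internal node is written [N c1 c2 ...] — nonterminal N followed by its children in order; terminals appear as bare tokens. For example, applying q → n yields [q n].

[e [e [e [t [f [p [q x]]]]] ++ [t [f [p [q n]]]]] ++ [t [t [f [p [q x]]]] + [f [f [p [q x]]] & [p [q x]]]]]

e
e ++ t
e ++ t ++ t
t ++ t ++ t
f ++ t ++ t
p ++ t ++ t
q ++ t ++ t
x ++ t ++ t
x ++ f ++ t
x ++ p ++ t
x ++ q ++ t
x ++ n ++ t
x ++ n ++ t + f
x ++ n ++ f + f
x ++ n ++ p + f
x ++ n ++ q + f
x ++ n ++ x + f
x ++ n ++ x + f & p
x ++ n ++ x + p & p
x ++ n ++ x + q & p
x ++ n ++ x + x & p
x ++ n ++ x + x & q
x ++ n ++ x + x & x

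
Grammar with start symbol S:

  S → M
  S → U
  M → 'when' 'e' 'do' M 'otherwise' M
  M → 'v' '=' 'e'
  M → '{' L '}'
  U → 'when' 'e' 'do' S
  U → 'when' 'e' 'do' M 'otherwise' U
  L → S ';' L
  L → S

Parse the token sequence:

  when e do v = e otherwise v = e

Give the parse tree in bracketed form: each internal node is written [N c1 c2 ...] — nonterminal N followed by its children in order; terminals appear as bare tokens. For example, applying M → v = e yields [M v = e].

S
M
when e do M otherwise M
when e do v = e otherwise M
when e do v = e otherwise v = e

[S [M when e do [M v = e] otherwise [M v = e]]]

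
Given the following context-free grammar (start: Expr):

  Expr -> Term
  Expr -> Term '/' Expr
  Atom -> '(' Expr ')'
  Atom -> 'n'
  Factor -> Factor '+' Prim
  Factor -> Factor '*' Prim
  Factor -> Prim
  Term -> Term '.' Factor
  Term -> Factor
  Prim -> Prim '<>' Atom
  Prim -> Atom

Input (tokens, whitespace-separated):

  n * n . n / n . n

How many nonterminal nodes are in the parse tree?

[Expr [Term [Term [Factor [Factor [Prim [Atom n]]] * [Prim [Atom n]]]] . [Factor [Prim [Atom n]]]] / [Expr [Term [Term [Factor [Prim [Atom n]]]] . [Factor [Prim [Atom n]]]]]]

21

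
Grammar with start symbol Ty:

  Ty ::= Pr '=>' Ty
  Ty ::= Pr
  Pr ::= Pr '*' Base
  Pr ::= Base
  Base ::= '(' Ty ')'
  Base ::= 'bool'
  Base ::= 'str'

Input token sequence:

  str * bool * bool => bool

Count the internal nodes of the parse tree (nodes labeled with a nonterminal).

[Ty [Pr [Pr [Pr [Base str]] * [Base bool]] * [Base bool]] => [Ty [Pr [Base bool]]]]

10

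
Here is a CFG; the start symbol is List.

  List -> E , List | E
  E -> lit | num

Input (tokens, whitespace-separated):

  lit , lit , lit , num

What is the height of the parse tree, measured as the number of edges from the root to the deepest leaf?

5

[List [E lit] , [List [E lit] , [List [E lit] , [List [E num]]]]]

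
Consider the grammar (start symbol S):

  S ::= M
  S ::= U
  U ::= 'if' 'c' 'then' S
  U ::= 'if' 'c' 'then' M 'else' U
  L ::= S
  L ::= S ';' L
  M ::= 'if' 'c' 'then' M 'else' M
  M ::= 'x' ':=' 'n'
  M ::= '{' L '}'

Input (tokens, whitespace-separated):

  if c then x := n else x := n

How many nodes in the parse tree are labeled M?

3

[S [M if c then [M x := n] else [M x := n]]]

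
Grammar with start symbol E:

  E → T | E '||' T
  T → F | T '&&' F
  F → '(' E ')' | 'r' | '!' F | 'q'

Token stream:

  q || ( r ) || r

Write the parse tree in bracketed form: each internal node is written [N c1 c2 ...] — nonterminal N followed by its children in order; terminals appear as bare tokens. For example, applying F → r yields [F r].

E
E || T
E || T || T
T || T || T
F || T || T
q || T || T
q || F || T
q || ( E ) || T
q || ( T ) || T
q || ( F ) || T
q || ( r ) || T
q || ( r ) || F
q || ( r ) || r

[E [E [E [T [F q]]] || [T [F ( [E [T [F r]]] )]]] || [T [F r]]]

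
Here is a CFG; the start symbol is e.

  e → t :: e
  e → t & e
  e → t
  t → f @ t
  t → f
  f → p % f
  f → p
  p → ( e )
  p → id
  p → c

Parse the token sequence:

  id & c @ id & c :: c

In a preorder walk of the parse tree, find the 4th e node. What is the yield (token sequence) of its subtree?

[e [t [f [p id]]] & [e [t [f [p c]] @ [t [f [p id]]]] & [e [t [f [p c]]] :: [e [t [f [p c]]]]]]]

c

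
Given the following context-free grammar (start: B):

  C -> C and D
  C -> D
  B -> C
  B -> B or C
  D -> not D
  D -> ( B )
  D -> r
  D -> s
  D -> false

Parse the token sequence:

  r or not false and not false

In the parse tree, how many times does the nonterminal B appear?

[B [B [C [D r]]] or [C [C [D not [D false]]] and [D not [D false]]]]

2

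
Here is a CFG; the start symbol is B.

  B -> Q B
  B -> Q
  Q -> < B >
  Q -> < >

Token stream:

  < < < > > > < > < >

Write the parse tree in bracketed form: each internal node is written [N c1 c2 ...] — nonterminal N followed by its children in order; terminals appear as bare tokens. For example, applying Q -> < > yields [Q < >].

[B [Q < [B [Q < [B [Q < >]] >]] >] [B [Q < >] [B [Q < >]]]]

B
Q B
< B > B
< Q > B
< < B > > B
< < Q > > B
< < < > > > B
< < < > > > Q B
< < < > > > < > B
< < < > > > < > Q
< < < > > > < > < >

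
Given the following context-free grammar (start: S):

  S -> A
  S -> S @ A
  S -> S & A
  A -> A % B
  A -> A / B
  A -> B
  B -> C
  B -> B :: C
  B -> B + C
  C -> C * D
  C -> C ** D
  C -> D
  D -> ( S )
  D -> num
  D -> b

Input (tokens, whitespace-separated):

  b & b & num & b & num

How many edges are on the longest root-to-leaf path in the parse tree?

[S [S [S [S [S [A [B [C [D b]]]]] & [A [B [C [D b]]]]] & [A [B [C [D num]]]]] & [A [B [C [D b]]]]] & [A [B [C [D num]]]]]

9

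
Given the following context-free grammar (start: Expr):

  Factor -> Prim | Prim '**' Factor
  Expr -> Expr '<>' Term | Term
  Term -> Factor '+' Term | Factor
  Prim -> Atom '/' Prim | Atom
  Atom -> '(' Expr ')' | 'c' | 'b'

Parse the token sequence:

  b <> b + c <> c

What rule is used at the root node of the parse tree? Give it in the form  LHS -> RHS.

[Expr [Expr [Expr [Term [Factor [Prim [Atom b]]]]] <> [Term [Factor [Prim [Atom b]]] + [Term [Factor [Prim [Atom c]]]]]] <> [Term [Factor [Prim [Atom c]]]]]

Expr -> Expr '<>' Term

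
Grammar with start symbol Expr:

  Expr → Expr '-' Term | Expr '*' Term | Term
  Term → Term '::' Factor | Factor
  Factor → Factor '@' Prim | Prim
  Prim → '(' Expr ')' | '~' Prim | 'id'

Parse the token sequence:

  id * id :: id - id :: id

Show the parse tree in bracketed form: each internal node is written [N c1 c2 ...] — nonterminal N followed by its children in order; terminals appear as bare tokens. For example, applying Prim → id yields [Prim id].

[Expr [Expr [Expr [Term [Factor [Prim id]]]] * [Term [Term [Factor [Prim id]]] :: [Factor [Prim id]]]] - [Term [Term [Factor [Prim id]]] :: [Factor [Prim id]]]]

Expr
Expr - Term
Expr * Term - Term
Term * Term - Term
Factor * Term - Term
Prim * Term - Term
id * Term - Term
id * Term :: Factor - Term
id * Factor :: Factor - Term
id * Prim :: Factor - Term
id * id :: Factor - Term
id * id :: Prim - Term
id * id :: id - Term
id * id :: id - Term :: Factor
id * id :: id - Factor :: Factor
id * id :: id - Prim :: Factor
id * id :: id - id :: Factor
id * id :: id - id :: Prim
id * id :: id - id :: id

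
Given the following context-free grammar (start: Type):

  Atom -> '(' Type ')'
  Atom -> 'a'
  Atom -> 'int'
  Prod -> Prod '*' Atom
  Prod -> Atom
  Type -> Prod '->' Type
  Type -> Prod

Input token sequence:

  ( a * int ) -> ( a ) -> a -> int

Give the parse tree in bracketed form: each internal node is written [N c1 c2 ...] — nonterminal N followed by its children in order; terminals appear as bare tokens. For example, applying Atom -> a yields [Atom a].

[Type [Prod [Atom ( [Type [Prod [Prod [Atom a]] * [Atom int]]] )]] -> [Type [Prod [Atom ( [Type [Prod [Atom a]]] )]] -> [Type [Prod [Atom a]] -> [Type [Prod [Atom int]]]]]]

Type
Prod -> Type
Atom -> Type
( Type ) -> Type
( Prod ) -> Type
( Prod * Atom ) -> Type
( Atom * Atom ) -> Type
( a * Atom ) -> Type
( a * int ) -> Type
( a * int ) -> Prod -> Type
( a * int ) -> Atom -> Type
( a * int ) -> ( Type ) -> Type
( a * int ) -> ( Prod ) -> Type
( a * int ) -> ( Atom ) -> Type
( a * int ) -> ( a ) -> Type
( a * int ) -> ( a ) -> Prod -> Type
( a * int ) -> ( a ) -> Atom -> Type
( a * int ) -> ( a ) -> a -> Type
( a * int ) -> ( a ) -> a -> Prod
( a * int ) -> ( a ) -> a -> Atom
( a * int ) -> ( a ) -> a -> int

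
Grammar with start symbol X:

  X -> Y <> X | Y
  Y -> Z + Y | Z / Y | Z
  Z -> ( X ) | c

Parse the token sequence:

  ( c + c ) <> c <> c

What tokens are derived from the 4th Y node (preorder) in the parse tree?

[X [Y [Z ( [X [Y [Z c] + [Y [Z c]]]] )]] <> [X [Y [Z c]] <> [X [Y [Z c]]]]]

c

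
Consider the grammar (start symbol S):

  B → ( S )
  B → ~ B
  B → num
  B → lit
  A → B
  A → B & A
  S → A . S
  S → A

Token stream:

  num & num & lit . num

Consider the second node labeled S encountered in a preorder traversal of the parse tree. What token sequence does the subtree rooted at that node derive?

[S [A [B num] & [A [B num] & [A [B lit]]]] . [S [A [B num]]]]

num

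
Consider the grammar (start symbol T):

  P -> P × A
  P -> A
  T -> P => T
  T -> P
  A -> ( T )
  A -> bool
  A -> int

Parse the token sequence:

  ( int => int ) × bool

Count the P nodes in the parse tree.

4

[T [P [P [A ( [T [P [A int]] => [T [P [A int]]]] )]] × [A bool]]]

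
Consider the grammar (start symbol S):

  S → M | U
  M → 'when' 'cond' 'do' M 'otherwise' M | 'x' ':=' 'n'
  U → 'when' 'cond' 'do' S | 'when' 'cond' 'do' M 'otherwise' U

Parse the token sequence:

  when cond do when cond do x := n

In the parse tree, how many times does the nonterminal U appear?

[S [U when cond do [S [U when cond do [S [M x := n]]]]]]

2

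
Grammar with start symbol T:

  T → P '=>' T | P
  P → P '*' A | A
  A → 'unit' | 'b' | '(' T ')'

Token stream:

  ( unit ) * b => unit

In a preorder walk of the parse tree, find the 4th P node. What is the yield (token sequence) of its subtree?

unit

[T [P [P [A ( [T [P [A unit]]] )]] * [A b]] => [T [P [A unit]]]]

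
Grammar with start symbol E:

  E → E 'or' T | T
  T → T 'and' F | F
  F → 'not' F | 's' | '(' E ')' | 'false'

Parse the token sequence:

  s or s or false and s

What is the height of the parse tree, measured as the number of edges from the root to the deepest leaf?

5

[E [E [E [T [F s]]] or [T [F s]]] or [T [T [F false]] and [F s]]]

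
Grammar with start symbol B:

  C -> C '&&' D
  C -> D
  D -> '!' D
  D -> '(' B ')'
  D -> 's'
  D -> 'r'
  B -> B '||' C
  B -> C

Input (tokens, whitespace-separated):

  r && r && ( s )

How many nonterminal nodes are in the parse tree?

10

[B [C [C [C [D r]] && [D r]] && [D ( [B [C [D s]]] )]]]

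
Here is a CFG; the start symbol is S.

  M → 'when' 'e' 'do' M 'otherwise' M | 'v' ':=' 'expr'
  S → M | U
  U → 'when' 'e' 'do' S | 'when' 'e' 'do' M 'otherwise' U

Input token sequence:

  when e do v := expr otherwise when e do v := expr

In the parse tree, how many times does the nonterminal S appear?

2

[S [U when e do [M v := expr] otherwise [U when e do [S [M v := expr]]]]]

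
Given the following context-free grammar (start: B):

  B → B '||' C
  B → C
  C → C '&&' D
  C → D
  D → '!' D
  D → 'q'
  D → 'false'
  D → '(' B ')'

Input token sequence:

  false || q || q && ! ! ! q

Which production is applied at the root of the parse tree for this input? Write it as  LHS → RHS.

B → B '||' C

[B [B [B [C [D false]]] || [C [D q]]] || [C [C [D q]] && [D ! [D ! [D ! [D q]]]]]]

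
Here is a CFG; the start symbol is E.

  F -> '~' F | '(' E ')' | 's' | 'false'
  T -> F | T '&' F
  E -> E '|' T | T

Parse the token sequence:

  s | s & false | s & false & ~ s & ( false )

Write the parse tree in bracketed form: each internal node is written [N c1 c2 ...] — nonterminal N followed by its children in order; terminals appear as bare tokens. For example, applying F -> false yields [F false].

[E [E [E [T [F s]]] | [T [T [F s]] & [F false]]] | [T [T [T [T [F s]] & [F false]] & [F ~ [F s]]] & [F ( [E [T [F false]]] )]]]

E
E | T
E | T | T
T | T | T
F | T | T
s | T | T
s | T & F | T
s | F & F | T
s | s & F | T
s | s & false | T
s | s & false | T & F
s | s & false | T & F & F
s | s & false | T & F & F & F
s | s & false | F & F & F & F
s | s & false | s & F & F & F
s | s & false | s & false & F & F
s | s & false | s & false & ~ F & F
s | s & false | s & false & ~ s & F
s | s & false | s & false & ~ s & ( E )
s | s & false | s & false & ~ s & ( T )
s | s & false | s & false & ~ s & ( F )
s | s & false | s & false & ~ s & ( false )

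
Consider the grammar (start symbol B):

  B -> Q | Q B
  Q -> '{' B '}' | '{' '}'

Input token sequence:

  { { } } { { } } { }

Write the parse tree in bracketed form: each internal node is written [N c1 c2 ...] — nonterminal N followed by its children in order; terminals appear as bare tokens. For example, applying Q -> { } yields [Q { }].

B
Q B
{ B } B
{ Q } B
{ { } } B
{ { } } Q B
{ { } } { B } B
{ { } } { Q } B
{ { } } { { } } B
{ { } } { { } } Q
{ { } } { { } } { }

[B [Q { [B [Q { }]] }] [B [Q { [B [Q { }]] }] [B [Q { }]]]]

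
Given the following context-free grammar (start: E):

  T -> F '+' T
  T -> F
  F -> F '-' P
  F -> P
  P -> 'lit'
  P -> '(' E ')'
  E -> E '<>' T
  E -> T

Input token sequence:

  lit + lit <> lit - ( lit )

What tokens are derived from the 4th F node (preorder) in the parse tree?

[E [E [T [F [P lit]] + [T [F [P lit]]]]] <> [T [F [F [P lit]] - [P ( [E [T [F [P lit]]]] )]]]]

lit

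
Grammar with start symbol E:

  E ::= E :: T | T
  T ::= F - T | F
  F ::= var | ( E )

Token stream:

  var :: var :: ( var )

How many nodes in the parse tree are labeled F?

4

[E [E [E [T [F var]]] :: [T [F var]]] :: [T [F ( [E [T [F var]]] )]]]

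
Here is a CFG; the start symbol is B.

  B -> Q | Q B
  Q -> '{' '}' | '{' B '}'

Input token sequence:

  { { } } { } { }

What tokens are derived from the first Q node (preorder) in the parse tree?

[B [Q { [B [Q { }]] }] [B [Q { }] [B [Q { }]]]]

{ { } }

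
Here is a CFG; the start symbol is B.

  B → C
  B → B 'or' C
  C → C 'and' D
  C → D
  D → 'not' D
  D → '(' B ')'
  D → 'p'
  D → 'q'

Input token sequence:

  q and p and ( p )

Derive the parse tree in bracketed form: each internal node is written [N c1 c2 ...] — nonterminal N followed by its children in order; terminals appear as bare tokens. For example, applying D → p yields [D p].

[B [C [C [C [D q]] and [D p]] and [D ( [B [C [D p]]] )]]]

B
C
C and D
C and D and D
D and D and D
q and D and D
q and p and D
q and p and ( B )
q and p and ( C )
q and p and ( D )
q and p and ( p )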